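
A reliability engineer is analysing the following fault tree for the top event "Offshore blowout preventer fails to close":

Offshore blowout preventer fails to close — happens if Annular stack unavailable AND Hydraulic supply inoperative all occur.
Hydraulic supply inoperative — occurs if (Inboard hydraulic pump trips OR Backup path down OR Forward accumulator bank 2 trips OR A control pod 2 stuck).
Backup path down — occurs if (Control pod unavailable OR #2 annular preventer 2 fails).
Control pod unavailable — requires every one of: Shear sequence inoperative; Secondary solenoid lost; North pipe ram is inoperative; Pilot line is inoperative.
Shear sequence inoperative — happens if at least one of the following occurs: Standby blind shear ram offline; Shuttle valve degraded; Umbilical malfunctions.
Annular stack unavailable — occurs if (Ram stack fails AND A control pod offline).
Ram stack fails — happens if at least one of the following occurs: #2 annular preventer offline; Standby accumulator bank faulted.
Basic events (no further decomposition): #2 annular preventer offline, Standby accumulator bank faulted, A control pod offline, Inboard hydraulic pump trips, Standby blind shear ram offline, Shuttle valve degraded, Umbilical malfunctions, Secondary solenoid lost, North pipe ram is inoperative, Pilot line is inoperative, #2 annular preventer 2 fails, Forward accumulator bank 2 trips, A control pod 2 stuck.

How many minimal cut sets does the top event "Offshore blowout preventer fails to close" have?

14

Ram stack fails [OR]: union of children's cut sets → 2 cut set(s).
Annular stack unavailable [AND]: one cut set from each child combined → 2 × 1 = 2 cut set(s).
Shear sequence inoperative [OR]: union of children's cut sets → 3 cut set(s).
Control pod unavailable [AND]: one cut set from each child combined → 3 × 1 × 1 × 1 = 3 cut set(s).
Backup path down [OR]: union of children's cut sets → 4 cut set(s).
Hydraulic supply inoperative [OR]: union of children's cut sets → 7 cut set(s).
Offshore blowout preventer fails to close [AND]: one cut set from each child combined → 2 × 7 = 14 cut set(s).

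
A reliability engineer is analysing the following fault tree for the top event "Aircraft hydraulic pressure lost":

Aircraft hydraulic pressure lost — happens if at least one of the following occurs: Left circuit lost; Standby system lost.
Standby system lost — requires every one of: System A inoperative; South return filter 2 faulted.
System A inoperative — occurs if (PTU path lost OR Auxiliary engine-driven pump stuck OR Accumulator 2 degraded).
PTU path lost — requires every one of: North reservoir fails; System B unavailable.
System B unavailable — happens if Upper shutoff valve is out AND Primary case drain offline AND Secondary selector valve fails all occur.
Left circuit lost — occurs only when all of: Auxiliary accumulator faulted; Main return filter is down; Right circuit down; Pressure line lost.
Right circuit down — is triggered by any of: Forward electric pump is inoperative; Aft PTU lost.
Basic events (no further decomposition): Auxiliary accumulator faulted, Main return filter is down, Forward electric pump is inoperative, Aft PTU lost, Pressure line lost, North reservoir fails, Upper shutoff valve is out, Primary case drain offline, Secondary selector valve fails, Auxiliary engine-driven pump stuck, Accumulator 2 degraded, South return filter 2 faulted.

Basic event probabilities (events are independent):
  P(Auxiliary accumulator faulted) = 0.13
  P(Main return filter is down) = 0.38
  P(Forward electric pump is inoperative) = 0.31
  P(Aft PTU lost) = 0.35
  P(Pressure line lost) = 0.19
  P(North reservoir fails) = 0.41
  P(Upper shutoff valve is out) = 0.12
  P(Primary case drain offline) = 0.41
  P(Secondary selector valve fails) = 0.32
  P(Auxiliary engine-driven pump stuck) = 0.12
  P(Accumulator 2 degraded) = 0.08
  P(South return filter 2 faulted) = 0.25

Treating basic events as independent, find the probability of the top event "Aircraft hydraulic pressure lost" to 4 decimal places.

P(Right circuit down) [OR] = 1 − (1−0.31) × (1−0.35) = 0.551500
P(Left circuit lost) [AND] = 0.13 × 0.38 × 0.551500 × 0.19 = 0.005176
P(System B unavailable) [AND] = 0.12 × 0.41 × 0.32 = 0.015744
P(PTU path lost) [AND] = 0.41 × 0.015744 = 0.006455
P(System A inoperative) [OR] = 1 − (1−0.006455) × (1−0.12) × (1−0.08) = 0.195626
P(Standby system lost) [AND] = 0.195626 × 0.25 = 0.048907
P(Aircraft hydraulic pressure lost) [OR] = 1 − (1−0.005176) × (1−0.048907) = 0.053830
Rounded to 4 decimal places: P(Aircraft hydraulic pressure lost) ≈ 0.0538.

0.0538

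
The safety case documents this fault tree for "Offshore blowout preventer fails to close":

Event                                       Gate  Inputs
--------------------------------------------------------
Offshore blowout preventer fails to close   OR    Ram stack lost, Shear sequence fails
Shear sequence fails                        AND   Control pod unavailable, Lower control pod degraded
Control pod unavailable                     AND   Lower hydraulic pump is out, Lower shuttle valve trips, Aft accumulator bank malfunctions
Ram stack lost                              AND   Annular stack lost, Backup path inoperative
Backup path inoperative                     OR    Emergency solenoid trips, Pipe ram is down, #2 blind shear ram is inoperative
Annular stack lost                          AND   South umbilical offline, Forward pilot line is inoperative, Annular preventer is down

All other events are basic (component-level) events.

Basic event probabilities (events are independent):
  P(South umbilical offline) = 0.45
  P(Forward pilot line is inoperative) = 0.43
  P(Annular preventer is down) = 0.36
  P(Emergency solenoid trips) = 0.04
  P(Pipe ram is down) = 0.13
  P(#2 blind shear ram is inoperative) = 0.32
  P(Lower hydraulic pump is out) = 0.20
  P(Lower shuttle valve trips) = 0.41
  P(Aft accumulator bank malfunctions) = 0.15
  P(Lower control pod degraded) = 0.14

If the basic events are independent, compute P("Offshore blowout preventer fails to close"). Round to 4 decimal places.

0.0318

P(Annular stack lost) [AND] = 0.45 × 0.43 × 0.36 = 0.069660
P(Backup path inoperative) [OR] = 1 − (1−0.04) × (1−0.13) × (1−0.32) = 0.432064
P(Ram stack lost) [AND] = 0.069660 × 0.432064 = 0.030098
P(Control pod unavailable) [AND] = 0.20 × 0.41 × 0.15 = 0.012300
P(Shear sequence fails) [AND] = 0.012300 × 0.14 = 0.001722
P(Offshore blowout preventer fails to close) [OR] = 1 − (1−0.030098) × (1−0.001722) = 0.031768
Rounded to 4 decimal places: P(Offshore blowout preventer fails to close) ≈ 0.0318.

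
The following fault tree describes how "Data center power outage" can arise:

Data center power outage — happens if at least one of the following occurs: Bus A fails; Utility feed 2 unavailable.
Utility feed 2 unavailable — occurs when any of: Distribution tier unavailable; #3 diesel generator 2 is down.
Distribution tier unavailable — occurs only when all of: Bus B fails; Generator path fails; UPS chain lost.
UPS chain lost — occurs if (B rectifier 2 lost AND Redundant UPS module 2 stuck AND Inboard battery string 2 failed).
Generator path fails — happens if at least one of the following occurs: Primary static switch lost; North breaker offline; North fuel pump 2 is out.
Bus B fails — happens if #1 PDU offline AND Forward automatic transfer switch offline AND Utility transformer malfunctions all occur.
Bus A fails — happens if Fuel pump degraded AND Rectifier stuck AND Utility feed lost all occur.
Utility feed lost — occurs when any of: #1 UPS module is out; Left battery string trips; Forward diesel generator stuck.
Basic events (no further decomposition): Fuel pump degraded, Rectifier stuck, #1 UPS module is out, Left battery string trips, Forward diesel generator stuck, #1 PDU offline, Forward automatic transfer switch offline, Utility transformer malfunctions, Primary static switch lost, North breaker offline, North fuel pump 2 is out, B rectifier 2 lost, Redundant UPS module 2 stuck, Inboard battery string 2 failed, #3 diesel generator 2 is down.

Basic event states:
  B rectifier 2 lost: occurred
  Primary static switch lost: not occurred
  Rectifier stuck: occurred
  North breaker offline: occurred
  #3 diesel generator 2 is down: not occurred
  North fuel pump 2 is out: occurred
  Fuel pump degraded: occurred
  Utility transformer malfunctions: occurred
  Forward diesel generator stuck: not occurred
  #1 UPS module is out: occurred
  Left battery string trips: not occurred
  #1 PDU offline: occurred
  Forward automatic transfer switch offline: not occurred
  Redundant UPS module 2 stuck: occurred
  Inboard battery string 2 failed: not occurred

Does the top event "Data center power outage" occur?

Yes

Utility feed lost [OR]: #1 UPS module is out=occurs, Left battery string trips=not, Forward diesel generator stuck=not → at least one input occurs → occurs.
Bus A fails [AND]: Fuel pump degraded=occurs, Rectifier stuck=occurs, Utility feed lost=occurs → all inputs occur → occurs.
Bus B fails [AND]: #1 PDU offline=occurs, Forward automatic transfer switch offline=not, Utility transformer malfunctions=occurs → not all inputs occur → does not occur.
Generator path fails [OR]: Primary static switch lost=not, North breaker offline=occurs, North fuel pump 2 is out=occurs → at least one input occurs → occurs.
UPS chain lost [AND]: B rectifier 2 lost=occurs, Redundant UPS module 2 stuck=occurs, Inboard battery string 2 failed=not → not all inputs occur → does not occur.
Distribution tier unavailable [AND]: Bus B fails=not, Generator path fails=occurs, UPS chain lost=not → not all inputs occur → does not occur.
Utility feed 2 unavailable [OR]: Distribution tier unavailable=not, #3 diesel generator 2 is down=not → no input occurs → does not occur.
Data center power outage [OR]: Bus A fails=occurs, Utility feed 2 unavailable=not → at least one input occurs → occurs.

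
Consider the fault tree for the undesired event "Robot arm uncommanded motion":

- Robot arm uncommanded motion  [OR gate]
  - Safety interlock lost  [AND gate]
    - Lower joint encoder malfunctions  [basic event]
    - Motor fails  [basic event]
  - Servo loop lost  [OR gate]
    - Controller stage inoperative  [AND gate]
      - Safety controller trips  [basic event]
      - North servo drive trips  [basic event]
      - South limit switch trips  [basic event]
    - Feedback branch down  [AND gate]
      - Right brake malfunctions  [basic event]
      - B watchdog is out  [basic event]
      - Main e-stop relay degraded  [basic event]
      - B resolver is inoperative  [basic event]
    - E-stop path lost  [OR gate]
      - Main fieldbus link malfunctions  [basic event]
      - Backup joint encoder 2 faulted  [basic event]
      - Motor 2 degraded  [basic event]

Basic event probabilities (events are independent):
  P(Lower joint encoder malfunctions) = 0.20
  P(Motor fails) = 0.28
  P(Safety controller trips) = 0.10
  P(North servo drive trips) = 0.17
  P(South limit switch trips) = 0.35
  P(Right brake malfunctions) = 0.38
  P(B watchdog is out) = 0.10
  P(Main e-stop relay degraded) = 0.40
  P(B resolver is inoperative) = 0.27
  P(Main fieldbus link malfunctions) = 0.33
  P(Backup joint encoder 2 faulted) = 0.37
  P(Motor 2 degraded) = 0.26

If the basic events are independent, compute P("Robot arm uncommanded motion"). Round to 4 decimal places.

0.7081

P(Safety interlock lost) [AND] = 0.20 × 0.28 = 0.056000
P(Controller stage inoperative) [AND] = 0.10 × 0.17 × 0.35 = 0.005950
P(Feedback branch down) [AND] = 0.38 × 0.10 × 0.40 × 0.27 = 0.004104
P(E-stop path lost) [OR] = 1 − (1−0.33) × (1−0.37) × (1−0.26) = 0.687646
P(Servo loop lost) [OR] = 1 − (1−0.005950) × (1−0.004104) × (1−0.687646) = 0.690779
P(Robot arm uncommanded motion) [OR] = 1 − (1−0.056000) × (1−0.690779) = 0.708095
Rounded to 4 decimal places: P(Robot arm uncommanded motion) ≈ 0.7081.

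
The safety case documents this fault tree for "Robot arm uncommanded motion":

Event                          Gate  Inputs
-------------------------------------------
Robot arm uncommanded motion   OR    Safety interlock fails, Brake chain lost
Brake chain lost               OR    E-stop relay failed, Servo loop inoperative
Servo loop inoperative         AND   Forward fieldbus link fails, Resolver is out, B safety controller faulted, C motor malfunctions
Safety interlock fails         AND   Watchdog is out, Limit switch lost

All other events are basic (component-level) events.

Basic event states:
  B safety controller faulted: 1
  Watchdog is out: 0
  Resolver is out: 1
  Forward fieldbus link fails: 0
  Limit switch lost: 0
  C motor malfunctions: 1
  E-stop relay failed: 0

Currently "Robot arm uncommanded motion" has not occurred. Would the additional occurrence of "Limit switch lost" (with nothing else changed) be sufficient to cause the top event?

No

Counterfactual: set "Limit switch lost" to occurred.
Safety interlock fails [AND]: Watchdog is out=not, Limit switch lost=occurs → not all inputs occur → does not occur.
Servo loop inoperative [AND]: Forward fieldbus link fails=not, Resolver is out=occurs, B safety controller faulted=occurs, C motor malfunctions=occurs → not all inputs occur → does not occur.
Brake chain lost [OR]: E-stop relay failed=not, Servo loop inoperative=not → no input occurs → does not occur.
Robot arm uncommanded motion [OR]: Safety interlock fails=not, Brake chain lost=not → no input occurs → does not occur.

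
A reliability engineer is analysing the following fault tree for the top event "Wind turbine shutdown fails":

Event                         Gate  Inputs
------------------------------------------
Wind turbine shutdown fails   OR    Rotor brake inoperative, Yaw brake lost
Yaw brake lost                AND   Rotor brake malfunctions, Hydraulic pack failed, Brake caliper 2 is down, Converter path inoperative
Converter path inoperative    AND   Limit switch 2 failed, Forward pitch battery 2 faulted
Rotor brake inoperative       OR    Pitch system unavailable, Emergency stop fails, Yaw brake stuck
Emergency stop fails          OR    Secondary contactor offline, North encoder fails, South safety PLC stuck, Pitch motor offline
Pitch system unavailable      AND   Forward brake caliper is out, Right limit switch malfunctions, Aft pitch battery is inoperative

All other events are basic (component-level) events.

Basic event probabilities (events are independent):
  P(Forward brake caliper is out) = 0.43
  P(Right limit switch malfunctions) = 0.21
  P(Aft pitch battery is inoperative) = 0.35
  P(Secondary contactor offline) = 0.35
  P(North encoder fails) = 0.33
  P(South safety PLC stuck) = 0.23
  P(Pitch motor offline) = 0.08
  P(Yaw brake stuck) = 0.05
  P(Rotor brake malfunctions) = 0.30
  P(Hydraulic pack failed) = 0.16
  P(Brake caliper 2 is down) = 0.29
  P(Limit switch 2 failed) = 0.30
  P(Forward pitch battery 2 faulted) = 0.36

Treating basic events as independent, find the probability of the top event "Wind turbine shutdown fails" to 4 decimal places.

P(Pitch system unavailable) [AND] = 0.43 × 0.21 × 0.35 = 0.031605
P(Emergency stop fails) [OR] = 1 − (1−0.35) × (1−0.33) × (1−0.23) × (1−0.08) = 0.691492
P(Rotor brake inoperative) [OR] = 1 − (1−0.031605) × (1−0.691492) × (1−0.05) = 0.716180
P(Converter path inoperative) [AND] = 0.30 × 0.36 = 0.108000
P(Yaw brake lost) [AND] = 0.30 × 0.16 × 0.29 × 0.108000 = 0.001503
P(Wind turbine shutdown fails) [OR] = 1 − (1−0.716180) × (1−0.001503) = 0.716607
Rounded to 4 decimal places: P(Wind turbine shutdown fails) ≈ 0.7166.

0.7166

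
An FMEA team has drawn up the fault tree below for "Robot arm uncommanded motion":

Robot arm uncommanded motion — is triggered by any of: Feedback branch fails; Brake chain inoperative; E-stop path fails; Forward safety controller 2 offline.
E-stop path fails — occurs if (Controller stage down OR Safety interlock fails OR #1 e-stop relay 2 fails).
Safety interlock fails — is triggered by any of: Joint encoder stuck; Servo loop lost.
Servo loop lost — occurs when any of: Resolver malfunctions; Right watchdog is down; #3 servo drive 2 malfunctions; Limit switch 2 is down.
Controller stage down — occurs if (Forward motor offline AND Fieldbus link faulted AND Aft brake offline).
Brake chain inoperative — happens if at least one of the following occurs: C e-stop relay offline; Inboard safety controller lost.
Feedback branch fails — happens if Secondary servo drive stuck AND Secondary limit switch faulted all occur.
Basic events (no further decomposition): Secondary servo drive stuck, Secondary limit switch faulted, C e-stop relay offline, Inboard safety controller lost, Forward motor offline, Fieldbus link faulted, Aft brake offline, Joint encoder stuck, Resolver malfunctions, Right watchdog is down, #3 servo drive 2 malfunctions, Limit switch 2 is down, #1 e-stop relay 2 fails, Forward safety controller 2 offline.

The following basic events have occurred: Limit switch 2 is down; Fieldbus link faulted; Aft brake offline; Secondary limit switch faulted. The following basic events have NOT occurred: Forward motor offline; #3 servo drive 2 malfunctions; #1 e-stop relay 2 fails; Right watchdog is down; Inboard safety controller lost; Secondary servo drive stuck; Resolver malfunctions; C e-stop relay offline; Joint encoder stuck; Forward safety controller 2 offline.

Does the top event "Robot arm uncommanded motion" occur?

Feedback branch fails [AND]: Secondary servo drive stuck=not, Secondary limit switch faulted=occurs → not all inputs occur → does not occur.
Brake chain inoperative [OR]: C e-stop relay offline=not, Inboard safety controller lost=not → no input occurs → does not occur.
Controller stage down [AND]: Forward motor offline=not, Fieldbus link faulted=occurs, Aft brake offline=occurs → not all inputs occur → does not occur.
Servo loop lost [OR]: Resolver malfunctions=not, Right watchdog is down=not, #3 servo drive 2 malfunctions=not, Limit switch 2 is down=occurs → at least one input occurs → occurs.
Safety interlock fails [OR]: Joint encoder stuck=not, Servo loop lost=occurs → at least one input occurs → occurs.
E-stop path fails [OR]: Controller stage down=not, Safety interlock fails=occurs, #1 e-stop relay 2 fails=not → at least one input occurs → occurs.
Robot arm uncommanded motion [OR]: Feedback branch fails=not, Brake chain inoperative=not, E-stop path fails=occurs, Forward safety controller 2 offline=not → at least one input occurs → occurs.

Yes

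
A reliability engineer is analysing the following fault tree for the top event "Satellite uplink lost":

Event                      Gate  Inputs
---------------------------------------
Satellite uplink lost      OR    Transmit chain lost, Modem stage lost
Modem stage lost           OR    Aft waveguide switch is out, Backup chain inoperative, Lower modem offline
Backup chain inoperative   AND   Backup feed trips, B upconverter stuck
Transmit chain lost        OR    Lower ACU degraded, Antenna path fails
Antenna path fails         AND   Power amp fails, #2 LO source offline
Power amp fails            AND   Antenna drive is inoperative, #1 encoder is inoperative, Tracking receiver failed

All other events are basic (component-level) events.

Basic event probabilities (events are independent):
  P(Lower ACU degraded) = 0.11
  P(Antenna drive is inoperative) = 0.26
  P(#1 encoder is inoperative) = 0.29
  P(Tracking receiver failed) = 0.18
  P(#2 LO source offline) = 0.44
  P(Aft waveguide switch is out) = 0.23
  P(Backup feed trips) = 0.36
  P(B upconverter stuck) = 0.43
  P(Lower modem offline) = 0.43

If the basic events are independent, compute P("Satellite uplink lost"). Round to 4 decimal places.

P(Power amp fails) [AND] = 0.26 × 0.29 × 0.18 = 0.013572
P(Antenna path fails) [AND] = 0.013572 × 0.44 = 0.005972
P(Transmit chain lost) [OR] = 1 − (1−0.11) × (1−0.005972) = 0.115315
P(Backup chain inoperative) [AND] = 0.36 × 0.43 = 0.154800
P(Modem stage lost) [OR] = 1 − (1−0.23) × (1−0.154800) × (1−0.43) = 0.629042
P(Satellite uplink lost) [OR] = 1 − (1−0.115315) × (1−0.629042) = 0.671819
Rounded to 4 decimal places: P(Satellite uplink lost) ≈ 0.6718.

0.6718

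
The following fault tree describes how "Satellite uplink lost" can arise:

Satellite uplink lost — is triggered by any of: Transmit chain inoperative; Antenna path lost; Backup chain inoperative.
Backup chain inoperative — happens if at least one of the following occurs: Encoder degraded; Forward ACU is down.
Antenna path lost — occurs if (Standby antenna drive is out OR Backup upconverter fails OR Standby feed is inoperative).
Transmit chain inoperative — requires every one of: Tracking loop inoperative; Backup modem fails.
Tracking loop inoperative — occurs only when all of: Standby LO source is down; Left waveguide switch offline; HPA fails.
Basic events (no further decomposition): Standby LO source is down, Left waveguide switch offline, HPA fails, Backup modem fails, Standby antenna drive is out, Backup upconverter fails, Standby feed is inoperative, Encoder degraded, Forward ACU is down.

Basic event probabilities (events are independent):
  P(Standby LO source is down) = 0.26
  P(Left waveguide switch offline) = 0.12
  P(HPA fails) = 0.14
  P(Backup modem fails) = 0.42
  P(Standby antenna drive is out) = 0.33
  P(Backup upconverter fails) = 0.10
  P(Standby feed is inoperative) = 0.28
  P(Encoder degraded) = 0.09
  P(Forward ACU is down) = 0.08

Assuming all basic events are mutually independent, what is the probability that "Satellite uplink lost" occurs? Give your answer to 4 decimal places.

0.6372

P(Tracking loop inoperative) [AND] = 0.26 × 0.12 × 0.14 = 0.004368
P(Transmit chain inoperative) [AND] = 0.004368 × 0.42 = 0.001835
P(Antenna path lost) [OR] = 1 − (1−0.33) × (1−0.10) × (1−0.28) = 0.565840
P(Backup chain inoperative) [OR] = 1 − (1−0.09) × (1−0.08) = 0.162800
P(Satellite uplink lost) [OR] = 1 − (1−0.001835) × (1−0.565840) × (1−0.162800) = 0.637188
Rounded to 4 decimal places: P(Satellite uplink lost) ≈ 0.6372.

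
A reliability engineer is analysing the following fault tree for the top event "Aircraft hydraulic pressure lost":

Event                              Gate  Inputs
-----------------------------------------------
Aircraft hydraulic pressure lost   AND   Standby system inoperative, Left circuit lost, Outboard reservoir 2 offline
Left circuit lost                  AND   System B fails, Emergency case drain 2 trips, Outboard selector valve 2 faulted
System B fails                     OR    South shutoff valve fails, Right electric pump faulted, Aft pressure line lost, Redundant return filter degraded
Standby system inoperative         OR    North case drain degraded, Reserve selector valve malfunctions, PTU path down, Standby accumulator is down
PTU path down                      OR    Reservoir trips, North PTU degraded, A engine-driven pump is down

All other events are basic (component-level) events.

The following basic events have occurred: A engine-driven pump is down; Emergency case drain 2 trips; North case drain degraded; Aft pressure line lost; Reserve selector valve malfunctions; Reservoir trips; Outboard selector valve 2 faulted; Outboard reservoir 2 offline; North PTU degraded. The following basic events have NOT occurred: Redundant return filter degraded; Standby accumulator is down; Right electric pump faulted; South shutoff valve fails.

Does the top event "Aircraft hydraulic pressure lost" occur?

PTU path down [OR]: Reservoir trips=occurs, North PTU degraded=occurs, A engine-driven pump is down=occurs → at least one input occurs → occurs.
Standby system inoperative [OR]: North case drain degraded=occurs, Reserve selector valve malfunctions=occurs, PTU path down=occurs, Standby accumulator is down=not → at least one input occurs → occurs.
System B fails [OR]: South shutoff valve fails=not, Right electric pump faulted=not, Aft pressure line lost=occurs, Redundant return filter degraded=not → at least one input occurs → occurs.
Left circuit lost [AND]: System B fails=occurs, Emergency case drain 2 trips=occurs, Outboard selector valve 2 faulted=occurs → all inputs occur → occurs.
Aircraft hydraulic pressure lost [AND]: Standby system inoperative=occurs, Left circuit lost=occurs, Outboard reservoir 2 offline=occurs → all inputs occur → occurs.

Yes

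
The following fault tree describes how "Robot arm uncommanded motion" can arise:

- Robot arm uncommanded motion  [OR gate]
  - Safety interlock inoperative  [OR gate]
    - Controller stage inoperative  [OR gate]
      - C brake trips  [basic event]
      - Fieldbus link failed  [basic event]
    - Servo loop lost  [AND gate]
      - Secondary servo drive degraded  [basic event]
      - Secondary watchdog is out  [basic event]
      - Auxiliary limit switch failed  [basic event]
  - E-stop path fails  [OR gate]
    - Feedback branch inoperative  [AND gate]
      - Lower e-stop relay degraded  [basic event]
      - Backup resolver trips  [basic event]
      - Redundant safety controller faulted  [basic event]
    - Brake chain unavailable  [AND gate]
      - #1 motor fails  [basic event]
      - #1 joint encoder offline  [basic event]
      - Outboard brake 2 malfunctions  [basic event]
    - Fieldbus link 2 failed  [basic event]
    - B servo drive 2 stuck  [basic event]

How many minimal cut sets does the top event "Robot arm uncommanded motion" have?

7

Controller stage inoperative [OR]: union of children's cut sets → 2 cut set(s).
Servo loop lost [AND]: one cut set from each child combined → 1 × 1 × 1 = 1 cut set(s).
Safety interlock inoperative [OR]: union of children's cut sets → 3 cut set(s).
Feedback branch inoperative [AND]: one cut set from each child combined → 1 × 1 × 1 = 1 cut set(s).
Brake chain unavailable [AND]: one cut set from each child combined → 1 × 1 × 1 = 1 cut set(s).
E-stop path fails [OR]: union of children's cut sets → 4 cut set(s).
Robot arm uncommanded motion [OR]: union of children's cut sets → 7 cut set(s).
Minimal cut sets: {C brake trips}; {Fieldbus link failed}; {Auxiliary limit switch failed, Secondary servo drive degraded, Secondary watchdog is out}; {Backup resolver trips, Lower e-stop relay degraded, Redundant safety controller faulted}; {#1 joint encoder offline, #1 motor fails, Outboard brake 2 malfunctions}; {Fieldbus link 2 failed}; {B servo drive 2 stuck}.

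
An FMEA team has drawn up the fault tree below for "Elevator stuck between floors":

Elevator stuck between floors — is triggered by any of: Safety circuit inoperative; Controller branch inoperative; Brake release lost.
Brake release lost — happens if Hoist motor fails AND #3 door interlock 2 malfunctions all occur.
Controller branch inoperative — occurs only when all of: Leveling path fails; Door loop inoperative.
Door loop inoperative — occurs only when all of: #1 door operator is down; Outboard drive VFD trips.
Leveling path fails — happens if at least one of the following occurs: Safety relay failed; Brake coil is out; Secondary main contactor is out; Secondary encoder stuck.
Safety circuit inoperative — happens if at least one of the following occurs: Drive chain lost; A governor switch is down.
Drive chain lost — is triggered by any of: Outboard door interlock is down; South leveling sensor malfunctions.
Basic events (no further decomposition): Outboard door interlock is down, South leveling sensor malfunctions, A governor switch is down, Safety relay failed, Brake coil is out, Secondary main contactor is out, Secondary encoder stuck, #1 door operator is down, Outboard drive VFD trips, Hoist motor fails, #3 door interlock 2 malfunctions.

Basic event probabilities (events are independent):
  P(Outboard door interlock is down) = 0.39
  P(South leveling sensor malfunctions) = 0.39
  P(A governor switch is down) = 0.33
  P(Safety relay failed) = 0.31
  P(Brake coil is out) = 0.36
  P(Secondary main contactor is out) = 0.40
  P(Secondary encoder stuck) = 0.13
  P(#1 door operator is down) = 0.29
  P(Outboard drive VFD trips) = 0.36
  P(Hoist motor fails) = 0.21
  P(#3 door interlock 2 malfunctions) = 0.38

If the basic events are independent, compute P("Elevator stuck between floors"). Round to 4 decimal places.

0.7890

P(Drive chain lost) [OR] = 1 − (1−0.39) × (1−0.39) = 0.627900
P(Safety circuit inoperative) [OR] = 1 − (1−0.627900) × (1−0.33) = 0.750693
P(Leveling path fails) [OR] = 1 − (1−0.31) × (1−0.36) × (1−0.40) × (1−0.13) = 0.769485
P(Door loop inoperative) [AND] = 0.29 × 0.36 = 0.104400
P(Controller branch inoperative) [AND] = 0.769485 × 0.104400 = 0.080334
P(Brake release lost) [AND] = 0.21 × 0.38 = 0.079800
P(Elevator stuck between floors) [OR] = 1 − (1−0.750693) × (1−0.080334) × (1−0.079800) = 0.789017
Rounded to 4 decimal places: P(Elevator stuck between floors) ≈ 0.7890.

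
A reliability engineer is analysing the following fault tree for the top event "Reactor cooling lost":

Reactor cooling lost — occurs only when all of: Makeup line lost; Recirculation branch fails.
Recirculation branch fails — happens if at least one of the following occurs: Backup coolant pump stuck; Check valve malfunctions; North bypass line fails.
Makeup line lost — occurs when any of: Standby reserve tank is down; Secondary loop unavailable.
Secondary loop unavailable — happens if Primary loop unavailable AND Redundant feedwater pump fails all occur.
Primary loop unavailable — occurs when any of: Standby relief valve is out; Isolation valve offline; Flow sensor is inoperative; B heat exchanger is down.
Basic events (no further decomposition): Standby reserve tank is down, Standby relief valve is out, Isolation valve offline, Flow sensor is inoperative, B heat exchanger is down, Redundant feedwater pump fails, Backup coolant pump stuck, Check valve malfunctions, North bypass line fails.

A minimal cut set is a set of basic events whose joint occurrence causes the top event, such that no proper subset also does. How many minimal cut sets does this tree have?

15

Primary loop unavailable [OR]: union of children's cut sets → 4 cut set(s).
Secondary loop unavailable [AND]: one cut set from each child combined → 4 × 1 = 4 cut set(s).
Makeup line lost [OR]: union of children's cut sets → 5 cut set(s).
Recirculation branch fails [OR]: union of children's cut sets → 3 cut set(s).
Reactor cooling lost [AND]: one cut set from each child combined → 5 × 3 = 15 cut set(s).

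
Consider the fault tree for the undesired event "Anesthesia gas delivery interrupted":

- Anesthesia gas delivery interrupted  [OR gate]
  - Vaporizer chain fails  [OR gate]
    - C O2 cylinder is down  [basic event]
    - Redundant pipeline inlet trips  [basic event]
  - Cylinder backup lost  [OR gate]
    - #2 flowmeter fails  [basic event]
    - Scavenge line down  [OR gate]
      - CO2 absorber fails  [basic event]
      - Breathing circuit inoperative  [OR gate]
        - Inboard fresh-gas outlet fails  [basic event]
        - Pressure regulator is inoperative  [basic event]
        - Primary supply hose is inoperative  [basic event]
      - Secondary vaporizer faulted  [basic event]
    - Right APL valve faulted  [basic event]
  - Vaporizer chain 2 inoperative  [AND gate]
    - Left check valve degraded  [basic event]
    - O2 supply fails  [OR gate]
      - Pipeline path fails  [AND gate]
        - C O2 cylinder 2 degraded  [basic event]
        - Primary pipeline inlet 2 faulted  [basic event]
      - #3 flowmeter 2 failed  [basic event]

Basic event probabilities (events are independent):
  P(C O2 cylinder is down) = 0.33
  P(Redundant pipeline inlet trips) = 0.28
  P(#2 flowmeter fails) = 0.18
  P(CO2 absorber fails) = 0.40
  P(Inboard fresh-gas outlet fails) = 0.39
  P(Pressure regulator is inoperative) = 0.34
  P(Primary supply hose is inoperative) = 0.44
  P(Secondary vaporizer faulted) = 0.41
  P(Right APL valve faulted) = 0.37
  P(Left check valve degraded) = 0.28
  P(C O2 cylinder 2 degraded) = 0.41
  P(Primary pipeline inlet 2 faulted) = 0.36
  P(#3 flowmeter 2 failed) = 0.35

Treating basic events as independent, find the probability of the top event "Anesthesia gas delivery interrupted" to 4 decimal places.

P(Vaporizer chain fails) [OR] = 1 − (1−0.33) × (1−0.28) = 0.517600
P(Breathing circuit inoperative) [OR] = 1 − (1−0.39) × (1−0.34) × (1−0.44) = 0.774544
P(Scavenge line down) [OR] = 1 − (1−0.40) × (1−0.774544) × (1−0.41) = 0.920189
P(Cylinder backup lost) [OR] = 1 − (1−0.18) × (1−0.920189) × (1−0.37) = 0.958770
P(Pipeline path fails) [AND] = 0.41 × 0.36 = 0.147600
P(O2 supply fails) [OR] = 1 − (1−0.147600) × (1−0.35) = 0.445940
P(Vaporizer chain 2 inoperative) [AND] = 0.28 × 0.445940 = 0.124863
P(Anesthesia gas delivery interrupted) [OR] = 1 − (1−0.517600) × (1−0.958770) × (1−0.124863) = 0.982594
Rounded to 4 decimal places: P(Anesthesia gas delivery interrupted) ≈ 0.9826.

0.9826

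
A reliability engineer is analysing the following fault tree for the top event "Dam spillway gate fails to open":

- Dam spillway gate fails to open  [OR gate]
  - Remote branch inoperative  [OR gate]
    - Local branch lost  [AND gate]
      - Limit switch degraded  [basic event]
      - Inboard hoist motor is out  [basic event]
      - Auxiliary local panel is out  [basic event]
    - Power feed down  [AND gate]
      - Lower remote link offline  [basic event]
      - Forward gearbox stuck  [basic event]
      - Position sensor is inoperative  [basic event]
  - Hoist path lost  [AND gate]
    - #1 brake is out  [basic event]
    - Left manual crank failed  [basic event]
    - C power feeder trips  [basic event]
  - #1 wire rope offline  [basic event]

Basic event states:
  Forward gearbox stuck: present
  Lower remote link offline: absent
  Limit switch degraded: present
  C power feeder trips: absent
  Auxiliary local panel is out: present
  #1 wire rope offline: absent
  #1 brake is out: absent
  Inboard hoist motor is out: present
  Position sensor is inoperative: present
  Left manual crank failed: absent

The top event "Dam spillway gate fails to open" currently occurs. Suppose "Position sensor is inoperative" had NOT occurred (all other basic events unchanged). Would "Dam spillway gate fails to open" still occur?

Counterfactual: set "Position sensor is inoperative" to not occurred.
Local branch lost [AND]: Limit switch degraded=occurs, Inboard hoist motor is out=occurs, Auxiliary local panel is out=occurs → all inputs occur → occurs.
Power feed down [AND]: Lower remote link offline=not, Forward gearbox stuck=occurs, Position sensor is inoperative=not → not all inputs occur → does not occur.
Remote branch inoperative [OR]: Local branch lost=occurs, Power feed down=not → at least one input occurs → occurs.
Hoist path lost [AND]: #1 brake is out=not, Left manual crank failed=not, C power feeder trips=not → not all inputs occur → does not occur.
Dam spillway gate fails to open [OR]: Remote branch inoperative=occurs, Hoist path lost=not, #1 wire rope offline=not → at least one input occurs → occurs.

Yes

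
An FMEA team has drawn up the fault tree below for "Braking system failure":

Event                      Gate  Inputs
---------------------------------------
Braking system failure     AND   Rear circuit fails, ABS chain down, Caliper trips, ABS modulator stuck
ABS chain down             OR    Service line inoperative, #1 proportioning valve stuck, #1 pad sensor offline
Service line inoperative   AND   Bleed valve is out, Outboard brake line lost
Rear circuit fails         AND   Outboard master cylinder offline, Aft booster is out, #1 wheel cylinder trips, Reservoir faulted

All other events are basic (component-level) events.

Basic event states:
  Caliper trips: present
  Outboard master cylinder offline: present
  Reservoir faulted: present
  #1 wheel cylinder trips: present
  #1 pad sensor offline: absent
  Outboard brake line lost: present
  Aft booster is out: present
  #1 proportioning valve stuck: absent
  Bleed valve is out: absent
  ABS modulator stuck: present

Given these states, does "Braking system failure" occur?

No

Rear circuit fails [AND]: Outboard master cylinder offline=occurs, Aft booster is out=occurs, #1 wheel cylinder trips=occurs, Reservoir faulted=occurs → all inputs occur → occurs.
Service line inoperative [AND]: Bleed valve is out=not, Outboard brake line lost=occurs → not all inputs occur → does not occur.
ABS chain down [OR]: Service line inoperative=not, #1 proportioning valve stuck=not, #1 pad sensor offline=not → no input occurs → does not occur.
Braking system failure [AND]: Rear circuit fails=occurs, ABS chain down=not, Caliper trips=occurs, ABS modulator stuck=occurs → not all inputs occur → does not occur.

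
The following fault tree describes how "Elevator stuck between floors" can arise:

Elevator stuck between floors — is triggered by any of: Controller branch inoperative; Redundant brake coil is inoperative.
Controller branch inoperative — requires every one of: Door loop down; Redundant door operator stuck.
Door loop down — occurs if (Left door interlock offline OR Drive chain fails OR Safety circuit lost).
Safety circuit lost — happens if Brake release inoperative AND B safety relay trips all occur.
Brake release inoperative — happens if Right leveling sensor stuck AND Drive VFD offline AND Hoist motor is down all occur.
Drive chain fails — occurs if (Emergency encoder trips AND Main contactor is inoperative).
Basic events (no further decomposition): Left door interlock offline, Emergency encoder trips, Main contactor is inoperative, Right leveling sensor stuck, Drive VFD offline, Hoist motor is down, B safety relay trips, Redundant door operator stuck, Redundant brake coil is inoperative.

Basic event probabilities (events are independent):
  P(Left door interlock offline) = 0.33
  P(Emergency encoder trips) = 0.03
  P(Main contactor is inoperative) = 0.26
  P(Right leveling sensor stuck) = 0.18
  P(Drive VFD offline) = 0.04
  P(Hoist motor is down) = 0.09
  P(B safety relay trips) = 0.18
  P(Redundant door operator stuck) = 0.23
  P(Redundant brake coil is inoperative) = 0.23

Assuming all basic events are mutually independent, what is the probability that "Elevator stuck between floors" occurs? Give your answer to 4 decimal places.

0.2894

P(Drive chain fails) [AND] = 0.03 × 0.26 = 0.007800
P(Brake release inoperative) [AND] = 0.18 × 0.04 × 0.09 = 0.000648
P(Safety circuit lost) [AND] = 0.000648 × 0.18 = 0.000117
P(Door loop down) [OR] = 1 − (1−0.33) × (1−0.007800) × (1−0.000117) = 0.335304
P(Controller branch inoperative) [AND] = 0.335304 × 0.23 = 0.077120
P(Elevator stuck between floors) [OR] = 1 − (1−0.077120) × (1−0.23) = 0.289382
Rounded to 4 decimal places: P(Elevator stuck between floors) ≈ 0.2894.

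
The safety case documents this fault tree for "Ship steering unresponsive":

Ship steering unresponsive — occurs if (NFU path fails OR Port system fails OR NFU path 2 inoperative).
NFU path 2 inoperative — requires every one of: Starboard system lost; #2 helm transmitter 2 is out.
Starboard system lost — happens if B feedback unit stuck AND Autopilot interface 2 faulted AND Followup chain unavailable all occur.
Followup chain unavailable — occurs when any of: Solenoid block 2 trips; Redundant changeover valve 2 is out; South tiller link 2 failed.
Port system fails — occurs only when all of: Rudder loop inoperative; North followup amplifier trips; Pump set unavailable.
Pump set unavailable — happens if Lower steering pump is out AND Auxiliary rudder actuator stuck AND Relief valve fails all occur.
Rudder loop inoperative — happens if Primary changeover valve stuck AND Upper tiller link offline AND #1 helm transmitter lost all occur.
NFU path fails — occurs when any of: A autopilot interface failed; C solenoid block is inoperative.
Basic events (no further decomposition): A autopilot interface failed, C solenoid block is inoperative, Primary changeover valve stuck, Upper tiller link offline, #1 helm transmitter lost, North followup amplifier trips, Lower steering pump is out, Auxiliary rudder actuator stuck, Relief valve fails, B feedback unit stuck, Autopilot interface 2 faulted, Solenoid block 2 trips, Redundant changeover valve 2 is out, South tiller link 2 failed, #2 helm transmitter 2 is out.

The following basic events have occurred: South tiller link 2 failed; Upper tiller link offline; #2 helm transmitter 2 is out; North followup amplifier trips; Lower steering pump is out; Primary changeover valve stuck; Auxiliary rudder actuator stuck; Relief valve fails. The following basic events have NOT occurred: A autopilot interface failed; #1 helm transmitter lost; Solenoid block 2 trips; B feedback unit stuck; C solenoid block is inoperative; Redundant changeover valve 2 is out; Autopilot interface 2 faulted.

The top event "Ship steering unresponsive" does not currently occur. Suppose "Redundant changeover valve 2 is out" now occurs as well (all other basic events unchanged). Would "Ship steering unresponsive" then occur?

No

Counterfactual: set "Redundant changeover valve 2 is out" to occurred.
NFU path fails [OR]: A autopilot interface failed=not, C solenoid block is inoperative=not → no input occurs → does not occur.
Rudder loop inoperative [AND]: Primary changeover valve stuck=occurs, Upper tiller link offline=occurs, #1 helm transmitter lost=not → not all inputs occur → does not occur.
Pump set unavailable [AND]: Lower steering pump is out=occurs, Auxiliary rudder actuator stuck=occurs, Relief valve fails=occurs → all inputs occur → occurs.
Port system fails [AND]: Rudder loop inoperative=not, North followup amplifier trips=occurs, Pump set unavailable=occurs → not all inputs occur → does not occur.
Followup chain unavailable [OR]: Solenoid block 2 trips=not, Redundant changeover valve 2 is out=occurs, South tiller link 2 failed=occurs → at least one input occurs → occurs.
Starboard system lost [AND]: B feedback unit stuck=not, Autopilot interface 2 faulted=not, Followup chain unavailable=occurs → not all inputs occur → does not occur.
NFU path 2 inoperative [AND]: Starboard system lost=not, #2 helm transmitter 2 is out=occurs → not all inputs occur → does not occur.
Ship steering unresponsive [OR]: NFU path fails=not, Port system fails=not, NFU path 2 inoperative=not → no input occurs → does not occur.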